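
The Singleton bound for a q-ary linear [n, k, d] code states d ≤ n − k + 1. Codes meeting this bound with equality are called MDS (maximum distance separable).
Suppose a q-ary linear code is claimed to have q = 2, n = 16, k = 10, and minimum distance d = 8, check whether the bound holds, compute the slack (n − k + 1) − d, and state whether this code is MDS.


Singleton RHS = n − k + 1 = 7, slack = -1, bound violated (no such code; not MDS).

Singleton bound: d ≤ n − k + 1.
Here n = 16, k = 10, so n − k + 1 = 7.
Given d = 8, check d ≤ 7: NO.
Slack = (n − k + 1) − d = -1.
The slack is negative: d = 8 exceeds n − k + 1 = 7 by 1, so the Singleton bound is violated and no linear [16, 10, 8]_2 code can exist. In particular it is not MDS (MDS requires d = n − k + 1 exactly).
Description: the claimed parameters are [16, 10, 8]_2; such a code would be impossible (violates the Singleton bound).


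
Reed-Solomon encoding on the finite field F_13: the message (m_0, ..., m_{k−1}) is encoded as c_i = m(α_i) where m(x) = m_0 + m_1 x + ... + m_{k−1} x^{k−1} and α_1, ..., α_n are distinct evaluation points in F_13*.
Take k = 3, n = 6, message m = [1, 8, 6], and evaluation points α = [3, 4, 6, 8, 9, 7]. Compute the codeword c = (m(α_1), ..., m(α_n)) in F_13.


c = [1, 12, 5, 7, 0, 0]

Message polynomial: m(x) = 1 + 8·x + 6·x^2 (mod 13).
For each evaluation point α_i, compute m(α_i) mod 13:
  α_1 = 3: Horner steps 6 → 0 → 1, so m(3) = 1.
  α_2 = 4: Horner steps 6 → 6 → 12, so m(4) = 12.
  α_3 = 6: Horner steps 6 → 5 → 5, so m(6) = 5.
  α_4 = 8: Horner steps 6 → 4 → 7, so m(8) = 7.
  α_5 = 9: Horner steps 6 → 10 → 0, so m(9) = 0.
  α_6 = 7: Horner steps 6 → 11 → 0, so m(7) = 0.
Codeword c = [1, 12, 5, 7, 0, 0] ∈ F_13^6.


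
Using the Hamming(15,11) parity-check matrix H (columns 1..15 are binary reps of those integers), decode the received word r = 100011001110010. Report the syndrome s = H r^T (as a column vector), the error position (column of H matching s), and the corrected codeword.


s = (0, 1, 0, 0)^T, error position = 4, corrected codeword c = 100111001110010

Compute s = H r^T mod 2 one row at a time:
  s_1 = 0 + 1 + 1 + 1 + 0 + 0 + 1 + 0 = 4 ≡ 0 (mod 2).
  s_2 = 0 + 1 + 1 + 0 + 0 + 0 + 1 + 0 = 3 ≡ 1 (mod 2).
  s_3 = 0 + 0 + 1 + 0 + 1 + 1 + 1 + 0 = 4 ≡ 0 (mod 2).
  s_4 = 1 + 0 + 1 + 0 + 1 + 1 + 0 + 0 = 4 ≡ 0 (mod 2).
s = (0, 1, 0, 0)^T — this equals column 4 of H (binary 0100), so error is at position 4.
Correct: flip bit 4 of r = 100011001110010 to get c = 100111001110010.


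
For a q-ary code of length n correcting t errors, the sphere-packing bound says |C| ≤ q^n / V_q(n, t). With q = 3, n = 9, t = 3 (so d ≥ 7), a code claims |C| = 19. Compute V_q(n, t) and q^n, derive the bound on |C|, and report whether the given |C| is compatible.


V_q(n, t) = 835, q^n = 19683, Hamming bound = 23, |C| = 19 ≤ bound (satisfied).

Step 1: Compute V_q(n, t) = Σ_{j=0}^3 C(n, j) (q−1)^j.
  j = 0: C(9,0)·(2)^0 = 1·1 = 1.
  j = 1: C(9,1)·(2)^1 = 9·2 = 18.
  j = 2: C(9,2)·(2)^2 = 36·4 = 144.
  j = 3: C(9,3)·(2)^3 = 84·8 = 672.
  V_q(n, t) = 1 + 18 + 144 + 672 = 835.
Step 2: q^n = 3^9 = 19683.
Step 3: Hamming bound ⌊q^n / V_q(n,t)⌋ = ⌊19683/835⌋ = 23.
Step 4: Compare |C| = 19 to 23: satisfied.
The claimed |C| lies below the Hamming bound.


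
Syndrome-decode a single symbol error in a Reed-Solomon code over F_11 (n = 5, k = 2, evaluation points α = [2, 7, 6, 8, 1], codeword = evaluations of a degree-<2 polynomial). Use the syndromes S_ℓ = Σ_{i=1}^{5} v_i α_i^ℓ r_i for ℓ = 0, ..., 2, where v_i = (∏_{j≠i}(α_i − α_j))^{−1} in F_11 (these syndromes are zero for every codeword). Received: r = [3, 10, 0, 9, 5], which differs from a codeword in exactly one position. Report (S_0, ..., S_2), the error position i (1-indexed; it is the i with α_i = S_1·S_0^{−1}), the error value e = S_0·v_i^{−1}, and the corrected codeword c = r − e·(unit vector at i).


S = (10, 9, 7), error at position 1, error magnitude e = 10, c = [4, 10, 0, 9, 5].

Step 1: column multipliers v_i = (∏_{j≠i}(α_i − α_j))^{−1} mod 11.
  i = 1 (α = 2): (2−7)(2−6)(2−8)(2−1) = (−5)·(−4)·(−6)·1 = −120 ≡ 1, so v_1 = 1^{−1} = 1 (mod 11).
  i = 2 (α = 7): (7−2)(7−6)(7−8)(7−1) = 5·1·(−1)·6 = −30 ≡ 3, so v_2 = 3^{−1} = 4 (mod 11).
  i = 3 (α = 6): (6−2)(6−7)(6−8)(6−1) = 4·(−1)·(−2)·5 = 40 ≡ 7, so v_3 = 7^{−1} = 8 (mod 11).
  i = 4 (α = 8): (8−2)(8−7)(8−6)(8−1) = 6·1·2·7 = 84 ≡ 7, so v_4 = 7^{−1} = 8 (mod 11).
  i = 5 (α = 1): (1−2)(1−7)(1−6)(1−8) = (−1)·(−6)·(−5)·(−7) = 210 ≡ 1, so v_5 = 1^{−1} = 1 (mod 11).
  v = [1, 4, 8, 8, 1].
Step 2: syndromes of r = [3, 10, 0, 9, 5] (all sums mod 11).
  S_0 = Σ v_i r_i = 1·3 + 4·10 + 8·0 + 8·9 + 1·5 = 120 ≡ 10.
  S_1 = Σ v_i α_i r_i = 1·2·3 + 4·7·10 + 8·6·0 + 8·8·9 + 1·1·5 = 867 ≡ 9.
  α_i^2 mod 11 = [4, 5, 3, 9, 1].
  S_2 = Σ v_i α_i^2 r_i = 1·4·3 + 4·5·10 + 8·3·0 + 8·9·9 + 1·1·5 = 865 ≡ 7.
  S = (10, 9, 7) ≠ 0, so r is not a codeword (an error is present).
Step 3: locate the error. For a single error e at position i, S_ℓ = v_i·e·α_i^ℓ, so α_err = S_1/S_0.
  S_0^{−1} = 10^{−1} = 10 (mod 11), so α_err = 9·10 = 90 ≡ 2 = α_1. Error position i = 1.
  Consistency check: S_2/S_1 = 7·5 = 35 ≡ 2 = α_err ✓ (single-error assumption holds).
Step 4: error magnitude e = S_0/v_1 = S_0·∏_{j≠1}(α_1 − α_j) = 10·1 = 10 ≡ 10 (mod 11).
Step 5: correct position 1: c_1 = r_1 − e = 3 − 10 ≡ 4 (mod 11). Hence c = [4, 10, 0, 9, 5].
  Check: interpolating c through the α_i gives m(x) = 6 + 10·x (degree < 2) with m(α_i) = c_i for every i, so c is indeed a codeword.


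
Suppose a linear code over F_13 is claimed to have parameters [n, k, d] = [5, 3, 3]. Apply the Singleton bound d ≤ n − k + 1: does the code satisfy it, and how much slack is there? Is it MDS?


Singleton RHS = n − k + 1 = 3, slack = 0, bound satisfied, MDS.

Singleton bound: d ≤ n − k + 1.
Here n = 5, k = 3, so n − k + 1 = 3.
Given d = 3, check d ≤ 3: YES.
Slack = (n − k + 1) − d = 0.
The code is MDS (slack = 0).
Description: the claimed parameters are [5, 3, 3]_13; such a code would be MDS (meets Singleton bound).


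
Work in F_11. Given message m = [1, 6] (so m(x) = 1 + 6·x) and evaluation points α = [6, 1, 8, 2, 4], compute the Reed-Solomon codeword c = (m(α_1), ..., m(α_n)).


c = [4, 7, 5, 2, 3]

Message polynomial: m(x) = 1 + 6·x (mod 11).
For each evaluation point α_i, compute m(α_i) mod 11:
  α_1 = 6: Horner steps 6 → 4, so m(6) = 4.
  α_2 = 1: Horner steps 6 → 7, so m(1) = 7.
  α_3 = 8: Horner steps 6 → 5, so m(8) = 5.
  α_4 = 2: Horner steps 6 → 2, so m(2) = 2.
  α_5 = 4: Horner steps 6 → 3, so m(4) = 3.
Codeword c = [4, 7, 5, 2, 3] ∈ F_11^5.


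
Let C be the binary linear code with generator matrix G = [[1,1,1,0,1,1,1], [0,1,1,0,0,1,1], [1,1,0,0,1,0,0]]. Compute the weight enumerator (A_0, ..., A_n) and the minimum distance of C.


Weight distribution: A_0 = 1, A_1 = 1, A_2 = 1, A_3 = 2, A_4 = 1, A_5 = 1, A_6 = 1. Minimum distance d = 1.

Enumerate all 2^3 = 8 messages m ∈ F_2^3.
For each, compute codeword c = mG in F_2^7, then tally its weight.
  m = 000 → c = 0000000, weight = 0.
  m = 100 → c = 1110111, weight = 6.
  m = 010 → c = 0110011, weight = 4.
  m = 110 → c = 1000100, weight = 2.
  m = 001 → c = 1100100, weight = 3.
  m = 101 → c = 0010011, weight = 3.
  m = 011 → c = 1010111, weight = 5.
  m = 111 → c = 0100000, weight = 1.
Tally weights:
  weight 0: 1 codewords.
  weight 1: 1 codewords.
  weight 2: 1 codewords.
  weight 3: 2 codewords.
  weight 4: 1 codewords.
  weight 5: 1 codewords.
  weight 6: 1 codewords.
Minimum distance d = smallest w > 0 with A_w > 0 = 1.
Sanity: Σ A_w = 8 = 2^3 = 8 ✓.


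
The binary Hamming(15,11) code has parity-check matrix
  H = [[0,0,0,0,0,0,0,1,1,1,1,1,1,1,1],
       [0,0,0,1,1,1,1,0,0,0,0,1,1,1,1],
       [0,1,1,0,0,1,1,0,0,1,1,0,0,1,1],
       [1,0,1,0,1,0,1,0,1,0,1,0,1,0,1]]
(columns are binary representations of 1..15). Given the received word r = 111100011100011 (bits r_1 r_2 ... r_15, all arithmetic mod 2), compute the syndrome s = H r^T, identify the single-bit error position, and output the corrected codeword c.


s = (1, 1, 1, 0)^T, error position = 14, corrected codeword c = 111100011100001

Compute s = H r^T mod 2 one row at a time:
  s_1 = 1 + 1 + 1 + 0 + 0 + 0 + 1 + 1 = 5 ≡ 1 (mod 2).
  s_2 = 1 + 0 + 0 + 0 + 0 + 0 + 1 + 1 = 3 ≡ 1 (mod 2).
  s_3 = 1 + 1 + 0 + 0 + 1 + 0 + 1 + 1 = 5 ≡ 1 (mod 2).
  s_4 = 1 + 1 + 0 + 0 + 1 + 0 + 0 + 1 = 4 ≡ 0 (mod 2).
s = (1, 1, 1, 0)^T — this equals column 14 of H (binary 1110), so error is at position 14.
Correct: flip bit 14 of r = 111100011100011 to get c = 111100011100001.


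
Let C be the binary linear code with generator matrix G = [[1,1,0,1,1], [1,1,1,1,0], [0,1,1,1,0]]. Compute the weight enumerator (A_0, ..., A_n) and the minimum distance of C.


Weight distribution: A_0 = 1, A_1 = 1, A_2 = 1, A_3 = 3, A_4 = 2. Minimum distance d = 1.

Enumerate all 2^3 = 8 messages m ∈ F_2^3.
For each, compute codeword c = mG in F_2^5, then tally its weight.
  m = 000 → c = 00000, weight = 0.
  m = 100 → c = 11011, weight = 4.
  m = 010 → c = 11110, weight = 4.
  m = 110 → c = 00101, weight = 2.
  m = 001 → c = 01110, weight = 3.
  m = 101 → c = 10101, weight = 3.
  m = 011 → c = 10000, weight = 1.
  m = 111 → c = 01011, weight = 3.
Tally weights:
  weight 0: 1 codewords.
  weight 1: 1 codewords.
  weight 2: 1 codewords.
  weight 3: 3 codewords.
  weight 4: 2 codewords.
Minimum distance d = smallest w > 0 with A_w > 0 = 1.
Sanity: Σ A_w = 8 = 2^3 = 8 ✓.


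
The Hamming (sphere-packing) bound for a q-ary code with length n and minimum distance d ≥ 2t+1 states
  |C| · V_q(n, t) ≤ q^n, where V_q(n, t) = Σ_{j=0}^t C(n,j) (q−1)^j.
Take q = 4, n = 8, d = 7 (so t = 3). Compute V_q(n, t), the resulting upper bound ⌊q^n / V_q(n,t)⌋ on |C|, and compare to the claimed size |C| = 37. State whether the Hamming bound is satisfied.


V_q(n, t) = 1789, q^n = 65536, Hamming bound = 36, |C| = 37 > bound (violated).

Step 1: Compute V_q(n, t) = Σ_{j=0}^3 C(n, j) (q−1)^j.
  j = 0: C(8,0)·(3)^0 = 1·1 = 1.
  j = 1: C(8,1)·(3)^1 = 8·3 = 24.
  j = 2: C(8,2)·(3)^2 = 28·9 = 252.
  j = 3: C(8,3)·(3)^3 = 56·27 = 1512.
  V_q(n, t) = 1 + 24 + 252 + 1512 = 1789.
Step 2: q^n = 4^8 = 65536.
Step 3: Hamming bound ⌊q^n / V_q(n,t)⌋ = ⌊65536/1789⌋ = 36.
Step 4: Compare |C| = 37 to 36: violated.
The claimed |C| lies above the Hamming bound, so no 4-ary code of length 8 with d ≥ 7 can have 37 codewords.


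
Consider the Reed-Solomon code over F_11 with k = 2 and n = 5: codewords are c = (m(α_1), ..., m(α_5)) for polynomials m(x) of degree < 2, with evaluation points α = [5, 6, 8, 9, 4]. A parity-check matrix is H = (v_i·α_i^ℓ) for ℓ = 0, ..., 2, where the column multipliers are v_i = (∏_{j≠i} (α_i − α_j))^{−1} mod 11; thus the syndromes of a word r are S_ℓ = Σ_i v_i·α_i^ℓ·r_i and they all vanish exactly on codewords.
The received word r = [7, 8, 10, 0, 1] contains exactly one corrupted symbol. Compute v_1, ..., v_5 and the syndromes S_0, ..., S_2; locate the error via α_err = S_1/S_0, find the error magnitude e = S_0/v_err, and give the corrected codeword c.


S = (4, 5, 9), error at position 5, error magnitude e = 6, c = [7, 8, 10, 0, 6].

Step 1: column multipliers v_i = (∏_{j≠i}(α_i − α_j))^{−1} mod 11.
  i = 1 (α = 5): (5−6)(5−8)(5−9)(5−4) = (−1)·(−3)·(−4)·1 = −12 ≡ 10, so v_1 = 10^{−1} = 10 (mod 11).
  i = 2 (α = 6): (6−5)(6−8)(6−9)(6−4) = 1·(−2)·(−3)·2 = 12 ≡ 1, so v_2 = 1^{−1} = 1 (mod 11).
  i = 3 (α = 8): (8−5)(8−6)(8−9)(8−4) = 3·2·(−1)·4 = −24 ≡ 9, so v_3 = 9^{−1} = 5 (mod 11).
  i = 4 (α = 9): (9−5)(9−6)(9−8)(9−4) = 4·3·1·5 = 60 ≡ 5, so v_4 = 5^{−1} = 9 (mod 11).
  i = 5 (α = 4): (4−5)(4−6)(4−8)(4−9) = (−1)·(−2)·(−4)·(−5) = 40 ≡ 7, so v_5 = 7^{−1} = 8 (mod 11).
  v = [10, 1, 5, 9, 8].
Step 2: syndromes of r = [7, 8, 10, 0, 1] (all sums mod 11).
  S_0 = Σ v_i r_i = 10·7 + 1·8 + 5·10 + 9·0 + 8·1 = 136 ≡ 4.
  S_1 = Σ v_i α_i r_i = 10·5·7 + 1·6·8 + 5·8·10 + 9·9·0 + 8·4·1 = 830 ≡ 5.
  α_i^2 mod 11 = [3, 3, 9, 4, 5].
  S_2 = Σ v_i α_i^2 r_i = 10·3·7 + 1·3·8 + 5·9·10 + 9·4·0 + 8·5·1 = 724 ≡ 9.
  S = (4, 5, 9) ≠ 0, so r is not a codeword (an error is present).
Step 3: locate the error. For a single error e at position i, S_ℓ = v_i·e·α_i^ℓ, so α_err = S_1/S_0.
  S_0^{−1} = 4^{−1} = 3 (mod 11), so α_err = 5·3 = 15 ≡ 4 = α_5. Error position i = 5.
  Consistency check: S_2/S_1 = 9·9 = 81 ≡ 4 = α_err ✓ (single-error assumption holds).
Step 4: error magnitude e = S_0/v_5 = S_0·∏_{j≠5}(α_5 − α_j) = 4·7 = 28 ≡ 6 (mod 11).
Step 5: correct position 5: c_5 = r_5 − e = 1 − 6 ≡ 6 (mod 11). Hence c = [7, 8, 10, 0, 6].
  Check: interpolating c through the α_i gives m(x) = 2 + 1·x (degree < 2) with m(α_i) = c_i for every i, so c is indeed a codeword.


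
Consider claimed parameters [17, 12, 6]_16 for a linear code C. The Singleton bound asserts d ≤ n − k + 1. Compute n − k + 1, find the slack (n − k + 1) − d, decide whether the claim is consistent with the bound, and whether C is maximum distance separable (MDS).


Singleton RHS = n − k + 1 = 6, slack = 0, bound satisfied, MDS.

Singleton bound: d ≤ n − k + 1.
Here n = 17, k = 12, so n − k + 1 = 6.
Given d = 6, check d ≤ 6: YES.
Slack = (n − k + 1) − d = 0.
The code is MDS (slack = 0).
Description: the claimed parameters are [17, 12, 6]_16; such a code would be MDS (meets Singleton bound).


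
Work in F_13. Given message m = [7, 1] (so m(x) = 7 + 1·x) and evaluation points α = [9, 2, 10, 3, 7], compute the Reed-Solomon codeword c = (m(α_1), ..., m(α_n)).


c = [3, 9, 4, 10, 1]

Message polynomial: m(x) = 7 + 1·x (mod 13).
For each evaluation point α_i, compute m(α_i) mod 13:
  α_1 = 9: Horner steps 1 → 3, so m(9) = 3.
  α_2 = 2: Horner steps 1 → 9, so m(2) = 9.
  α_3 = 10: Horner steps 1 → 4, so m(10) = 4.
  α_4 = 3: Horner steps 1 → 10, so m(3) = 10.
  α_5 = 7: Horner steps 1 → 1, so m(7) = 1.
Codeword c = [3, 9, 4, 10, 1] ∈ F_13^5.


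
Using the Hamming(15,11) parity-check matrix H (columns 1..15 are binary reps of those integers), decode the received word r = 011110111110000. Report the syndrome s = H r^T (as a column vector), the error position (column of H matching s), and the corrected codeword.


s = (0, 1, 1, 1)^T, error position = 7, corrected codeword c = 011110011110000

Compute s = H r^T mod 2 one row at a time:
  s_1 = 1 + 1 + 1 + 1 + 0 + 0 + 0 + 0 = 4 ≡ 0 (mod 2).
  s_2 = 1 + 1 + 0 + 1 + 0 + 0 + 0 + 0 = 3 ≡ 1 (mod 2).
  s_3 = 1 + 1 + 0 + 1 + 1 + 1 + 0 + 0 = 5 ≡ 1 (mod 2).
  s_4 = 0 + 1 + 1 + 1 + 1 + 1 + 0 + 0 = 5 ≡ 1 (mod 2).
s = (0, 1, 1, 1)^T — this equals column 7 of H (binary 0111), so error is at position 7.
Correct: flip bit 7 of r = 011110111110000 to get c = 011110011110000.


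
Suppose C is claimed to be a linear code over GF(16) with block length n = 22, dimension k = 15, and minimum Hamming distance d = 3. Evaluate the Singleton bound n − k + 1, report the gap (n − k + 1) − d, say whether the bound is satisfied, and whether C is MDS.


Singleton RHS = n − k + 1 = 8, slack = 5, bound satisfied, not MDS.

Singleton bound: d ≤ n − k + 1.
Here n = 22, k = 15, so n − k + 1 = 8.
Given d = 3, check d ≤ 8: YES.
Slack = (n − k + 1) − d = 5.
The code is NOT MDS (slack = 5 > 0).
Description: the claimed parameters are [22, 15, 3]_16; such a code would be non-MDS.


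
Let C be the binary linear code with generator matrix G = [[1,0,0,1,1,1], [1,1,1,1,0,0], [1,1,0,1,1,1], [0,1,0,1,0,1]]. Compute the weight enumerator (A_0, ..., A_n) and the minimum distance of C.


Weight distribution: A_0 = 1, A_1 = 1, A_2 = 2, A_3 = 6, A_4 = 5, A_5 = 1. Minimum distance d = 1.

Enumerate all 2^4 = 16 messages m ∈ F_2^4.
For each, compute codeword c = mG in F_2^6, then tally its weight.
  m = 0000 → c = 000000, weight = 0.
  m = 1000 → c = 100111, weight = 4.
  m = 0100 → c = 111100, weight = 4.
  m = 1100 → c = 011011, weight = 4.
  m = 0010 → c = 110111, weight = 5.
  m = 1010 → c = 010000, weight = 1.
  m = 0110 → c = 001011, weight = 3.
  m = 1110 → c = 101100, weight = 3.
  m = 0001 → c = 010101, weight = 3.
  m = 1001 → c = 110010, weight = 3.
  m = 0101 → c = 101001, weight = 3.
  m = 1101 → c = 001110, weight = 3.
  m = 0011 → c = 100010, weight = 2.
  m = 1011 → c = 000101, weight = 2.
  m = 0111 → c = 011110, weight = 4.
  m = 1111 → c = 111001, weight = 4.
Tally weights:
  weight 0: 1 codewords.
  weight 1: 1 codewords.
  weight 2: 2 codewords.
  weight 3: 6 codewords.
  weight 4: 5 codewords.
  weight 5: 1 codewords.
Minimum distance d = smallest w > 0 with A_w > 0 = 1.
Sanity: Σ A_w = 16 = 2^4 = 16 ✓.


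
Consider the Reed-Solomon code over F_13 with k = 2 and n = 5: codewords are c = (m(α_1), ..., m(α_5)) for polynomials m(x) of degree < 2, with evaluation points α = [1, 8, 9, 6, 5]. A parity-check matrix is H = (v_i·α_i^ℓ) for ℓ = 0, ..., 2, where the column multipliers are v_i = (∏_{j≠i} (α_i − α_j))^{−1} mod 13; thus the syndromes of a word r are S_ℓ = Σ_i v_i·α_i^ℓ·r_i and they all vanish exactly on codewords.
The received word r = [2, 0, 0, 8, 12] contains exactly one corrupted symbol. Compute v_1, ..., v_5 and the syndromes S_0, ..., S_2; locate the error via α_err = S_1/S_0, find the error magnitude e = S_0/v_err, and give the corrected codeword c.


S = (6, 2, 5), error at position 3, error magnitude e = 4, c = [2, 0, 9, 8, 12].

Step 1: column multipliers v_i = (∏_{j≠i}(α_i − α_j))^{−1} mod 13.
  i = 1 (α = 1): (1−8)(1−9)(1−6)(1−5) = (−7)·(−8)·(−5)·(−4) = 1120 ≡ 2, so v_1 = 2^{−1} = 7 (mod 13).
  i = 2 (α = 8): (8−1)(8−9)(8−6)(8−5) = 7·(−1)·2·3 = −42 ≡ 10, so v_2 = 10^{−1} = 4 (mod 13).
  i = 3 (α = 9): (9−1)(9−8)(9−6)(9−5) = 8·1·3·4 = 96 ≡ 5, so v_3 = 5^{−1} = 8 (mod 13).
  i = 4 (α = 6): (6−1)(6−8)(6−9)(6−5) = 5·(−2)·(−3)·1 = 30 ≡ 4, so v_4 = 4^{−1} = 10 (mod 13).
  i = 5 (α = 5): (5−1)(5−8)(5−9)(5−6) = 4·(−3)·(−4)·(−1) = −48 ≡ 4, so v_5 = 4^{−1} = 10 (mod 13).
  v = [7, 4, 8, 10, 10].
Step 2: syndromes of r = [2, 0, 0, 8, 12] (all sums mod 13).
  S_0 = Σ v_i r_i = 7·2 + 4·0 + 8·0 + 10·8 + 10·12 = 214 ≡ 6.
  S_1 = Σ v_i α_i r_i = 7·1·2 + 4·8·0 + 8·9·0 + 10·6·8 + 10·5·12 = 1094 ≡ 2.
  α_i^2 mod 13 = [1, 12, 3, 10, 12].
  S_2 = Σ v_i α_i^2 r_i = 7·1·2 + 4·12·0 + 8·3·0 + 10·10·8 + 10·12·12 = 2254 ≡ 5.
  S = (6, 2, 5) ≠ 0, so r is not a codeword (an error is present).
Step 3: locate the error. For a single error e at position i, S_ℓ = v_i·e·α_i^ℓ, so α_err = S_1/S_0.
  S_0^{−1} = 6^{−1} = 11 (mod 13), so α_err = 2·11 = 22 ≡ 9 = α_3. Error position i = 3.
  Consistency check: S_2/S_1 = 5·7 = 35 ≡ 9 = α_err ✓ (single-error assumption holds).
Step 4: error magnitude e = S_0/v_3 = S_0·∏_{j≠3}(α_3 − α_j) = 6·5 = 30 ≡ 4 (mod 13).
Step 5: correct position 3: c_3 = r_3 − e = 0 − 4 ≡ 9 (mod 13). Hence c = [2, 0, 9, 8, 12].
  Check: interpolating c through the α_i gives m(x) = 6 + 9·x (degree < 2) with m(α_i) = c_i for every i, so c is indeed a codeword.


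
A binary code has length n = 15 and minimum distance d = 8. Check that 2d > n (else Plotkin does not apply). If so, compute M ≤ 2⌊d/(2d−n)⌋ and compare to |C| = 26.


Plotkin bound M ≤ 16; given |C| = 26 > bound (violated).

Check applicability: 2d = 16, n = 15.
2d − n = 1 > 0, so Plotkin applies.
Compute d/(2d−n) = 8/1 ≈ 8.0000.
⌊d/(2d−n)⌋ = 8.
Plotkin bound: M ≤ 2·8 = 16.
Given |C| = 26, check: VIOLATED.
This |C| is above the Plotkin bound, so no binary code with n = 15, d = 8 and 26 codewords exists.


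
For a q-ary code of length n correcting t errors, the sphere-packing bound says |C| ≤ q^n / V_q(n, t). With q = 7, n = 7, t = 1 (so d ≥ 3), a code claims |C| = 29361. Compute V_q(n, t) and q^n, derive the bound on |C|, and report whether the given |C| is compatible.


V_q(n, t) = 43, q^n = 823543, Hamming bound = 19152, |C| = 29361 > bound (violated).

Step 1: Compute V_q(n, t) = Σ_{j=0}^1 C(n, j) (q−1)^j.
  j = 0: C(7,0)·(6)^0 = 1·1 = 1.
  j = 1: C(7,1)·(6)^1 = 7·6 = 42.
  V_q(n, t) = 1 + 42 = 43.
Step 2: q^n = 7^7 = 823543.
Step 3: Hamming bound ⌊q^n / V_q(n,t)⌋ = ⌊823543/43⌋ = 19152.
Step 4: Compare |C| = 29361 to 19152: violated.
The claimed |C| lies above the Hamming bound, so no 7-ary code of length 7 with d ≥ 3 can have 29361 codewords.


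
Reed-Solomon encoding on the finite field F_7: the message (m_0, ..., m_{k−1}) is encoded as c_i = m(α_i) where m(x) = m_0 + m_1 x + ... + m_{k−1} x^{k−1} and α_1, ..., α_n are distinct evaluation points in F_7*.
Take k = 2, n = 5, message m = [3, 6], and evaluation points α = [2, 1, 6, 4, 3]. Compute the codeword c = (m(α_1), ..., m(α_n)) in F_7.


c = [1, 2, 4, 6, 0]

Message polynomial: m(x) = 3 + 6·x (mod 7).
For each evaluation point α_i, compute m(α_i) mod 7:
  α_1 = 2: Horner steps 6 → 1, so m(2) = 1.
  α_2 = 1: Horner steps 6 → 2, so m(1) = 2.
  α_3 = 6: Horner steps 6 → 4, so m(6) = 4.
  α_4 = 4: Horner steps 6 → 6, so m(4) = 6.
  α_5 = 3: Horner steps 6 → 0, so m(3) = 0.
Codeword c = [1, 2, 4, 6, 0] ∈ F_7^5.


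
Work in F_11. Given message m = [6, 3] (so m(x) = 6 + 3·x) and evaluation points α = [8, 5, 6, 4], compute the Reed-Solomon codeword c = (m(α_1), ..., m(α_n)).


c = [8, 10, 2, 7]

Message polynomial: m(x) = 6 + 3·x (mod 11).
For each evaluation point α_i, compute m(α_i) mod 11:
  α_1 = 8: Horner steps 3 → 8, so m(8) = 8.
  α_2 = 5: Horner steps 3 → 10, so m(5) = 10.
  α_3 = 6: Horner steps 3 → 2, so m(6) = 2.
  α_4 = 4: Horner steps 3 → 7, so m(4) = 7.
Codeword c = [8, 10, 2, 7] ∈ F_11^4.


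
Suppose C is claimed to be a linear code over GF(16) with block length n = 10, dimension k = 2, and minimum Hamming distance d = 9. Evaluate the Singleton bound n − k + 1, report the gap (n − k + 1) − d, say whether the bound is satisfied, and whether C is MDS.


Singleton RHS = n − k + 1 = 9, slack = 0, bound satisfied, MDS.

Singleton bound: d ≤ n − k + 1.
Here n = 10, k = 2, so n − k + 1 = 9.
Given d = 9, check d ≤ 9: YES.
Slack = (n − k + 1) − d = 0.
The code is MDS (slack = 0).
Description: the claimed parameters are [10, 2, 9]_16; such a code would be MDS (meets Singleton bound).


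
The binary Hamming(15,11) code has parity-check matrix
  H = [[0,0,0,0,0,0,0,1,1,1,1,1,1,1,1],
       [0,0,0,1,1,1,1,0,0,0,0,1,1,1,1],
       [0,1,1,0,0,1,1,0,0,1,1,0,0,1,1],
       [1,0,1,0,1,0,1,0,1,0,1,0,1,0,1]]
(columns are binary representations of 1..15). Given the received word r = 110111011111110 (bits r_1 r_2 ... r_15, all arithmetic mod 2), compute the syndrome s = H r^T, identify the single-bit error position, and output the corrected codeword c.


s = (1, 0, 1, 1)^T, error position = 11, corrected codeword c = 110111011101110

Compute s = H r^T mod 2 one row at a time:
  s_1 = 1 + 1 + 1 + 1 + 1 + 1 + 1 + 0 = 7 ≡ 1 (mod 2).
  s_2 = 1 + 1 + 1 + 0 + 1 + 1 + 1 + 0 = 6 ≡ 0 (mod 2).
  s_3 = 1 + 0 + 1 + 0 + 1 + 1 + 1 + 0 = 5 ≡ 1 (mod 2).
  s_4 = 1 + 0 + 1 + 0 + 1 + 1 + 1 + 0 = 5 ≡ 1 (mod 2).
s = (1, 0, 1, 1)^T — this equals column 11 of H (binary 1011), so error is at position 11.
Correct: flip bit 11 of r = 110111011111110 to get c = 110111011101110.


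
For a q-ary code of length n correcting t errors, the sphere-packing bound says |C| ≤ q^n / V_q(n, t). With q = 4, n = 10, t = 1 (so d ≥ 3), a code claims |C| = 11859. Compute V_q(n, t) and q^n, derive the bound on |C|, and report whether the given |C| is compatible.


V_q(n, t) = 31, q^n = 1048576, Hamming bound = 33825, |C| = 11859 ≤ bound (satisfied).

Step 1: Compute V_q(n, t) = Σ_{j=0}^1 C(n, j) (q−1)^j.
  j = 0: C(10,0)·(3)^0 = 1·1 = 1.
  j = 1: C(10,1)·(3)^1 = 10·3 = 30.
  V_q(n, t) = 1 + 30 = 31.
Step 2: q^n = 4^10 = 1048576.
Step 3: Hamming bound ⌊q^n / V_q(n,t)⌋ = ⌊1048576/31⌋ = 33825.
Step 4: Compare |C| = 11859 to 33825: satisfied.
The claimed |C| lies below the Hamming bound.


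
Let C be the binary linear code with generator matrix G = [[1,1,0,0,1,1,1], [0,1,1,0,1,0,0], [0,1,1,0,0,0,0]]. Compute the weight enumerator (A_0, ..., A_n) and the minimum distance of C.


Weight distribution: A_0 = 1, A_1 = 1, A_2 = 1, A_3 = 1, A_4 = 2, A_5 = 2. Minimum distance d = 1.

Enumerate all 2^3 = 8 messages m ∈ F_2^3.
For each, compute codeword c = mG in F_2^7, then tally its weight.
  m = 000 → c = 0000000, weight = 0.
  m = 100 → c = 1100111, weight = 5.
  m = 010 → c = 0110100, weight = 3.
  m = 110 → c = 1010011, weight = 4.
  m = 001 → c = 0110000, weight = 2.
  m = 101 → c = 1010111, weight = 5.
  m = 011 → c = 0000100, weight = 1.
  m = 111 → c = 1100011, weight = 4.
Tally weights:
  weight 0: 1 codewords.
  weight 1: 1 codewords.
  weight 2: 1 codewords.
  weight 3: 1 codewords.
  weight 4: 2 codewords.
  weight 5: 2 codewords.
Minimum distance d = smallest w > 0 with A_w > 0 = 1.
Sanity: Σ A_w = 8 = 2^3 = 8 ✓.


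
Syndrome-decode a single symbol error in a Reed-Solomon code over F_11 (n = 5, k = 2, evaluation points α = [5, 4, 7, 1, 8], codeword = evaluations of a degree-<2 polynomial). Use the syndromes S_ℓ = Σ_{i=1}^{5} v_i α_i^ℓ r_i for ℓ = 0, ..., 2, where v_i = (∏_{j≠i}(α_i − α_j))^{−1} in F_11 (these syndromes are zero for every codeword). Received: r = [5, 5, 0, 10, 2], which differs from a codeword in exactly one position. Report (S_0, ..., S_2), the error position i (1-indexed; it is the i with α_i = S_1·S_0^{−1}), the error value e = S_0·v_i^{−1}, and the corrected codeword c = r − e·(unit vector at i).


S = (10, 6, 8), error at position 1, error magnitude e = 9, c = [7, 5, 0, 10, 2].

Step 1: column multipliers v_i = (∏_{j≠i}(α_i − α_j))^{−1} mod 11.
  i = 1 (α = 5): (5−4)(5−7)(5−1)(5−8) = 1·(−2)·4·(−3) = 24 ≡ 2, so v_1 = 2^{−1} = 6 (mod 11).
  i = 2 (α = 4): (4−5)(4−7)(4−1)(4−8) = (−1)·(−3)·3·(−4) = −36 ≡ 8, so v_2 = 8^{−1} = 7 (mod 11).
  i = 3 (α = 7): (7−5)(7−4)(7−1)(7−8) = 2·3·6·(−1) = −36 ≡ 8, so v_3 = 8^{−1} = 7 (mod 11).
  i = 4 (α = 1): (1−5)(1−4)(1−7)(1−8) = (−4)·(−3)·(−6)·(−7) = 504 ≡ 9, so v_4 = 9^{−1} = 5 (mod 11).
  i = 5 (α = 8): (8−5)(8−4)(8−7)(8−1) = 3·4·1·7 = 84 ≡ 7, so v_5 = 7^{−1} = 8 (mod 11).
  v = [6, 7, 7, 5, 8].
Step 2: syndromes of r = [5, 5, 0, 10, 2] (all sums mod 11).
  S_0 = Σ v_i r_i = 6·5 + 7·5 + 7·0 + 5·10 + 8·2 = 131 ≡ 10.
  S_1 = Σ v_i α_i r_i = 6·5·5 + 7·4·5 + 7·7·0 + 5·1·10 + 8·8·2 = 468 ≡ 6.
  α_i^2 mod 11 = [3, 5, 5, 1, 9].
  S_2 = Σ v_i α_i^2 r_i = 6·3·5 + 7·5·5 + 7·5·0 + 5·1·10 + 8·9·2 = 459 ≡ 8.
  S = (10, 6, 8) ≠ 0, so r is not a codeword (an error is present).
Step 3: locate the error. For a single error e at position i, S_ℓ = v_i·e·α_i^ℓ, so α_err = S_1/S_0.
  S_0^{−1} = 10^{−1} = 10 (mod 11), so α_err = 6·10 = 60 ≡ 5 = α_1. Error position i = 1.
  Consistency check: S_2/S_1 = 8·2 = 16 ≡ 5 = α_err ✓ (single-error assumption holds).
Step 4: error magnitude e = S_0/v_1 = S_0·∏_{j≠1}(α_1 − α_j) = 10·2 = 20 ≡ 9 (mod 11).
Step 5: correct position 1: c_1 = r_1 − e = 5 − 9 ≡ 7 (mod 11). Hence c = [7, 5, 0, 10, 2].
  Check: interpolating c through the α_i gives m(x) = 8 + 2·x (degree < 2) with m(α_i) = c_i for every i, so c is indeed a codeword.


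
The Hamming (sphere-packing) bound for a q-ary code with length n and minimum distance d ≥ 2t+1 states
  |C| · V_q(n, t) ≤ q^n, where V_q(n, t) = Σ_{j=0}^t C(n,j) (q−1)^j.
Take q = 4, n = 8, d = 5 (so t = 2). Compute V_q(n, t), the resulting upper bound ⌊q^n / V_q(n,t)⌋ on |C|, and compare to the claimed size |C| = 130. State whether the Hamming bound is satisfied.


V_q(n, t) = 277, q^n = 65536, Hamming bound = 236, |C| = 130 ≤ bound (satisfied).

Step 1: Compute V_q(n, t) = Σ_{j=0}^2 C(n, j) (q−1)^j.
  j = 0: C(8,0)·(3)^0 = 1·1 = 1.
  j = 1: C(8,1)·(3)^1 = 8·3 = 24.
  j = 2: C(8,2)·(3)^2 = 28·9 = 252.
  V_q(n, t) = 1 + 24 + 252 = 277.
Step 2: q^n = 4^8 = 65536.
Step 3: Hamming bound ⌊q^n / V_q(n,t)⌋ = ⌊65536/277⌋ = 236.
Step 4: Compare |C| = 130 to 236: satisfied.
The claimed |C| lies below the Hamming bound.


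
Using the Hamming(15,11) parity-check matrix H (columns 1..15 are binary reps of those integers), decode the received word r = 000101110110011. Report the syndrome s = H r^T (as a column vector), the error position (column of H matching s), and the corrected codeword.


s = (1, 1, 0, 1)^T, error position = 13, corrected codeword c = 000101110110111

Compute s = H r^T mod 2 one row at a time:
  s_1 = 1 + 0 + 1 + 1 + 0 + 0 + 1 + 1 = 5 ≡ 1 (mod 2).
  s_2 = 1 + 0 + 1 + 1 + 0 + 0 + 1 + 1 = 5 ≡ 1 (mod 2).
  s_3 = 0 + 0 + 1 + 1 + 1 + 1 + 1 + 1 = 6 ≡ 0 (mod 2).
  s_4 = 0 + 0 + 0 + 1 + 0 + 1 + 0 + 1 = 3 ≡ 1 (mod 2).
s = (1, 1, 0, 1)^T — this equals column 13 of H (binary 1101), so error is at position 13.
Correct: flip bit 13 of r = 000101110110011 to get c = 000101110110111.


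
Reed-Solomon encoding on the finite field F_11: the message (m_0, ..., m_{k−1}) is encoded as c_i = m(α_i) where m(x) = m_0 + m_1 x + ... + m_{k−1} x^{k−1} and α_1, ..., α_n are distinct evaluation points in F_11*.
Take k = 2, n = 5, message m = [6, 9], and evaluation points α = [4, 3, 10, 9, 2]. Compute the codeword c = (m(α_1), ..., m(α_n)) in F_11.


c = [9, 0, 8, 10, 2]

Message polynomial: m(x) = 6 + 9·x (mod 11).
For each evaluation point α_i, compute m(α_i) mod 11:
  α_1 = 4: Horner steps 9 → 9, so m(4) = 9.
  α_2 = 3: Horner steps 9 → 0, so m(3) = 0.
  α_3 = 10: Horner steps 9 → 8, so m(10) = 8.
  α_4 = 9: Horner steps 9 → 10, so m(9) = 10.
  α_5 = 2: Horner steps 9 → 2, so m(2) = 2.
Codeword c = [9, 0, 8, 10, 2] ∈ F_11^5.


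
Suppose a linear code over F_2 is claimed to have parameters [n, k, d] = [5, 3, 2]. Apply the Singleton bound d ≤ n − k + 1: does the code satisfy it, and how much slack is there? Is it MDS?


Singleton RHS = n − k + 1 = 3, slack = 1, bound satisfied, not MDS.

Singleton bound: d ≤ n − k + 1.
Here n = 5, k = 3, so n − k + 1 = 3.
Given d = 2, check d ≤ 3: YES.
Slack = (n − k + 1) − d = 1.
The code is NOT MDS (slack = 1 > 0).
Description: the claimed parameters are [5, 3, 2]_2; such a code would be non-MDS.


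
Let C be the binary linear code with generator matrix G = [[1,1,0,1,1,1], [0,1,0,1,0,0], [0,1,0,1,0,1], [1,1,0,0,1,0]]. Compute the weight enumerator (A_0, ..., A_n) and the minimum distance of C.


Weight distribution: A_0 = 1, A_1 = 3, A_2 = 4, A_3 = 4, A_4 = 3, A_5 = 1. Minimum distance d = 1.

Enumerate all 2^4 = 16 messages m ∈ F_2^4.
For each, compute codeword c = mG in F_2^6, then tally its weight.
  m = 0000 → c = 000000, weight = 0.
  m = 1000 → c = 110111, weight = 5.
  m = 0100 → c = 010100, weight = 2.
  m = 1100 → c = 100011, weight = 3.
  m = 0010 → c = 010101, weight = 3.
  m = 1010 → c = 100010, weight = 2.
  m = 0110 → c = 000001, weight = 1.
  m = 1110 → c = 110110, weight = 4.
  m = 0001 → c = 110010, weight = 3.
  m = 1001 → c = 000101, weight = 2.
  m = 0101 → c = 100110, weight = 3.
  m = 1101 → c = 010001, weight = 2.
  m = 0011 → c = 100111, weight = 4.
  m = 1011 → c = 010000, weight = 1.
  m = 0111 → c = 110011, weight = 4.
  m = 1111 → c = 000100, weight = 1.
Tally weights:
  weight 0: 1 codewords.
  weight 1: 3 codewords.
  weight 2: 4 codewords.
  weight 3: 4 codewords.
  weight 4: 3 codewords.
  weight 5: 1 codewords.
Minimum distance d = smallest w > 0 with A_w > 0 = 1.
Sanity: Σ A_w = 16 = 2^4 = 16 ✓.


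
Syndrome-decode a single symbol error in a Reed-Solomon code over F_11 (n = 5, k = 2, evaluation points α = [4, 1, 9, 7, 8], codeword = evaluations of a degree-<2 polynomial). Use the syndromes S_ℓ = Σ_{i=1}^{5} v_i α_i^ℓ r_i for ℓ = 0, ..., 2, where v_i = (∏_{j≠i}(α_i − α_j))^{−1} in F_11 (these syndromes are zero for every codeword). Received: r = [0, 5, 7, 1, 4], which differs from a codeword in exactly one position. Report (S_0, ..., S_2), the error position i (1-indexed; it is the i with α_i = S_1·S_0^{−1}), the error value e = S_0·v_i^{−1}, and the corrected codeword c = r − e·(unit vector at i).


S = (9, 3, 1), error at position 1, error magnitude e = 8, c = [3, 5, 7, 1, 4].

Step 1: column multipliers v_i = (∏_{j≠i}(α_i − α_j))^{−1} mod 11.
  i = 1 (α = 4): (4−1)(4−9)(4−7)(4−8) = 3·(−5)·(−3)·(−4) = −180 ≡ 7, so v_1 = 7^{−1} = 8 (mod 11).
  i = 2 (α = 1): (1−4)(1−9)(1−7)(1−8) = (−3)·(−8)·(−6)·(−7) = 1008 ≡ 7, so v_2 = 7^{−1} = 8 (mod 11).
  i = 3 (α = 9): (9−4)(9−1)(9−7)(9−8) = 5·8·2·1 = 80 ≡ 3, so v_3 = 3^{−1} = 4 (mod 11).
  i = 4 (α = 7): (7−4)(7−1)(7−9)(7−8) = 3·6·(−2)·(−1) = 36 ≡ 3, so v_4 = 3^{−1} = 4 (mod 11).
  i = 5 (α = 8): (8−4)(8−1)(8−9)(8−7) = 4·7·(−1)·1 = −28 ≡ 5, so v_5 = 5^{−1} = 9 (mod 11).
  v = [8, 8, 4, 4, 9].
Step 2: syndromes of r = [0, 5, 7, 1, 4] (all sums mod 11).
  S_0 = Σ v_i r_i = 8·0 + 8·5 + 4·7 + 4·1 + 9·4 = 108 ≡ 9.
  S_1 = Σ v_i α_i r_i = 8·4·0 + 8·1·5 + 4·9·7 + 4·7·1 + 9·8·4 = 608 ≡ 3.
  α_i^2 mod 11 = [5, 1, 4, 5, 9].
  S_2 = Σ v_i α_i^2 r_i = 8·5·0 + 8·1·5 + 4·4·7 + 4·5·1 + 9·9·4 = 496 ≡ 1.
  S = (9, 3, 1) ≠ 0, so r is not a codeword (an error is present).
Step 3: locate the error. For a single error e at position i, S_ℓ = v_i·e·α_i^ℓ, so α_err = S_1/S_0.
  S_0^{−1} = 9^{−1} = 5 (mod 11), so α_err = 3·5 = 15 ≡ 4 = α_1. Error position i = 1.
  Consistency check: S_2/S_1 = 1·4 = 4 ≡ 4 = α_err ✓ (single-error assumption holds).
Step 4: error magnitude e = S_0/v_1 = S_0·∏_{j≠1}(α_1 − α_j) = 9·7 = 63 ≡ 8 (mod 11).
Step 5: correct position 1: c_1 = r_1 − e = 0 − 8 ≡ 3 (mod 11). Hence c = [3, 5, 7, 1, 4].
  Check: interpolating c through the α_i gives m(x) = 2 + 3·x (degree < 2) with m(α_i) = c_i for every i, so c is indeed a codeword.


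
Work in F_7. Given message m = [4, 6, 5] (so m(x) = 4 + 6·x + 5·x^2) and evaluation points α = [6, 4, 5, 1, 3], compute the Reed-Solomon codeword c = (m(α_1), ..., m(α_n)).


c = [3, 3, 5, 1, 4]

Message polynomial: m(x) = 4 + 6·x + 5·x^2 (mod 7).
For each evaluation point α_i, compute m(α_i) mod 7:
  α_1 = 6: Horner steps 5 → 1 → 3, so m(6) = 3.
  α_2 = 4: Horner steps 5 → 5 → 3, so m(4) = 3.
  α_3 = 5: Horner steps 5 → 3 → 5, so m(5) = 5.
  α_4 = 1: Horner steps 5 → 4 → 1, so m(1) = 1.
  α_5 = 3: Horner steps 5 → 0 → 4, so m(3) = 4.
Codeword c = [3, 3, 5, 1, 4] ∈ F_7^5.


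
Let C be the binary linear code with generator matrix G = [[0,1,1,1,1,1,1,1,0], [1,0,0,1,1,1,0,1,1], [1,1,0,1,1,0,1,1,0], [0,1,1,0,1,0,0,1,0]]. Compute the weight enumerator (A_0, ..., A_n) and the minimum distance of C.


Weight distribution: A_0 = 1, A_3 = 3, A_4 = 3, A_5 = 4, A_6 = 4, A_7 = 1. Minimum distance d = 3.

Enumerate all 2^4 = 16 messages m ∈ F_2^4.
For each, compute codeword c = mG in F_2^9, then tally its weight.
  m = 0000 → c = 000000000, weight = 0.
  m = 1000 → c = 011111110, weight = 7.
  m = 0100 → c = 100111011, weight = 6.
  m = 1100 → c = 111000101, weight = 5.
  m = 0010 → c = 110110110, weight = 6.
  m = 1010 → c = 101001000, weight = 3.
  m = 0110 → c = 010001101, weight = 4.
  m = 1110 → c = 001110011, weight = 5.
  m = 0001 → c = 011010010, weight = 4.
  m = 1001 → c = 000101100, weight = 3.
  m = 0101 → c = 111101001, weight = 6.
  m = 1101 → c = 100010111, weight = 5.
  m = 0011 → c = 101100100, weight = 4.
  m = 1011 → c = 110011010, weight = 5.
  m = 0111 → c = 001011111, weight = 6.
  m = 1111 → c = 010100001, weight = 3.
Tally weights:
  weight 0: 1 codewords.
  weight 3: 3 codewords.
  weight 4: 3 codewords.
  weight 5: 4 codewords.
  weight 6: 4 codewords.
  weight 7: 1 codewords.
Minimum distance d = smallest w > 0 with A_w > 0 = 3.
Sanity: Σ A_w = 16 = 2^4 = 16 ✓.


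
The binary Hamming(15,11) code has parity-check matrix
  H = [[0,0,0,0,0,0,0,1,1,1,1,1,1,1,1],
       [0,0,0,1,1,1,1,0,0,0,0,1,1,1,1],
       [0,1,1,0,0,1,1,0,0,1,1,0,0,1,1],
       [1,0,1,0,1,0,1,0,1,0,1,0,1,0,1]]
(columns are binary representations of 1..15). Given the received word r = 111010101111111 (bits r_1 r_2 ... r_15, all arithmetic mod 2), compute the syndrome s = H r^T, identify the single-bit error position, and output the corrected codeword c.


s = (1, 0, 1, 0)^T, error position = 10, corrected codeword c = 111010101011111

Compute s = H r^T mod 2 one row at a time:
  s_1 = 0 + 1 + 1 + 1 + 1 + 1 + 1 + 1 = 7 ≡ 1 (mod 2).
  s_2 = 0 + 1 + 0 + 1 + 1 + 1 + 1 + 1 = 6 ≡ 0 (mod 2).
  s_3 = 1 + 1 + 0 + 1 + 1 + 1 + 1 + 1 = 7 ≡ 1 (mod 2).
  s_4 = 1 + 1 + 1 + 1 + 1 + 1 + 1 + 1 = 8 ≡ 0 (mod 2).
s = (1, 0, 1, 0)^T — this equals column 10 of H (binary 1010), so error is at position 10.
Correct: flip bit 10 of r = 111010101111111 to get c = 111010101011111.


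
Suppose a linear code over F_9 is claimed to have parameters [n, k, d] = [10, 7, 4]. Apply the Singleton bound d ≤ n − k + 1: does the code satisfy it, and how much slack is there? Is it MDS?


Singleton RHS = n − k + 1 = 4, slack = 0, bound satisfied, MDS.

Singleton bound: d ≤ n − k + 1.
Here n = 10, k = 7, so n − k + 1 = 4.
Given d = 4, check d ≤ 4: YES.
Slack = (n − k + 1) − d = 0.
The code is MDS (slack = 0).
Description: the claimed parameters are [10, 7, 4]_9; such a code would be MDS (meets Singleton bound).


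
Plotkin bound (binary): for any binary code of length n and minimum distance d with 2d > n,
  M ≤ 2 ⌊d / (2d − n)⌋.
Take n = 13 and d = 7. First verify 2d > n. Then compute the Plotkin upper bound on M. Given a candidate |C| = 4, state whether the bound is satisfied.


Plotkin bound M ≤ 14; given |C| = 4 ≤ bound (satisfied).

Check applicability: 2d = 14, n = 13.
2d − n = 1 > 0, so Plotkin applies.
Compute d/(2d−n) = 7/1 ≈ 7.0000.
⌊d/(2d−n)⌋ = 7.
Plotkin bound: M ≤ 2·7 = 14.
Given |C| = 4, check: satisfied.
This |C| is below the Plotkin bound.


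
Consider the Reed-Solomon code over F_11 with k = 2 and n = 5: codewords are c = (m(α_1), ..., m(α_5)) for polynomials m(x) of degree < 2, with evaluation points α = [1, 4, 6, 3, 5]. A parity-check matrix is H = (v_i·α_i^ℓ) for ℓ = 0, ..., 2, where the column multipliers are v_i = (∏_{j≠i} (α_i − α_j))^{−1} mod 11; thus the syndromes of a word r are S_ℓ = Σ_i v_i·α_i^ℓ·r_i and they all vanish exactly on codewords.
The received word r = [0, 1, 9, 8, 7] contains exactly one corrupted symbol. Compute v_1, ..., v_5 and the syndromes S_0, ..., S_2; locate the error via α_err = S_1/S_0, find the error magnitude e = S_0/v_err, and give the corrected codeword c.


S = (8, 7, 2), error at position 5, error magnitude e = 2, c = [0, 1, 9, 8, 5].

Step 1: column multipliers v_i = (∏_{j≠i}(α_i − α_j))^{−1} mod 11.
  i = 1 (α = 1): (1−4)(1−6)(1−3)(1−5) = (−3)·(−5)·(−2)·(−4) = 120 ≡ 10, so v_1 = 10^{−1} = 10 (mod 11).
  i = 2 (α = 4): (4−1)(4−6)(4−3)(4−5) = 3·(−2)·1·(−1) = 6 ≡ 6, so v_2 = 6^{−1} = 2 (mod 11).
  i = 3 (α = 6): (6−1)(6−4)(6−3)(6−5) = 5·2·3·1 = 30 ≡ 8, so v_3 = 8^{−1} = 7 (mod 11).
  i = 4 (α = 3): (3−1)(3−4)(3−6)(3−5) = 2·(−1)·(−3)·(−2) = −12 ≡ 10, so v_4 = 10^{−1} = 10 (mod 11).
  i = 5 (α = 5): (5−1)(5−4)(5−6)(5−3) = 4·1·(−1)·2 = −8 ≡ 3, so v_5 = 3^{−1} = 4 (mod 11).
  v = [10, 2, 7, 10, 4].
Step 2: syndromes of r = [0, 1, 9, 8, 7] (all sums mod 11).
  S_0 = Σ v_i r_i = 10·0 + 2·1 + 7·9 + 10·8 + 4·7 = 173 ≡ 8.
  S_1 = Σ v_i α_i r_i = 10·1·0 + 2·4·1 + 7·6·9 + 10·3·8 + 4·5·7 = 766 ≡ 7.
  α_i^2 mod 11 = [1, 5, 3, 9, 3].
  S_2 = Σ v_i α_i^2 r_i = 10·1·0 + 2·5·1 + 7·3·9 + 10·9·8 + 4·3·7 = 1003 ≡ 2.
  S = (8, 7, 2) ≠ 0, so r is not a codeword (an error is present).
Step 3: locate the error. For a single error e at position i, S_ℓ = v_i·e·α_i^ℓ, so α_err = S_1/S_0.
  S_0^{−1} = 8^{−1} = 7 (mod 11), so α_err = 7·7 = 49 ≡ 5 = α_5. Error position i = 5.
  Consistency check: S_2/S_1 = 2·8 = 16 ≡ 5 = α_err ✓ (single-error assumption holds).
Step 4: error magnitude e = S_0/v_5 = S_0·∏_{j≠5}(α_5 − α_j) = 8·3 = 24 ≡ 2 (mod 11).
Step 5: correct position 5: c_5 = r_5 − e = 7 − 2 ≡ 5 (mod 11). Hence c = [0, 1, 9, 8, 5].
  Check: interpolating c through the α_i gives m(x) = 7 + 4·x (degree < 2) with m(α_i) = c_i for every i, so c is indeed a codeword.
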